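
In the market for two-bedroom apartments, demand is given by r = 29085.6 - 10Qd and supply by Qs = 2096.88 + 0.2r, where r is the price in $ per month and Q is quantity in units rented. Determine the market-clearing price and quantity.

In direct form, Qd = 2908.56 - 0.1r.
Set Qd = Qs: 2908.56 - 0.1r = 2096.88 + 0.2r, so 811.68 = 0.3r and r* = 2705.6.
Plugging r* into demand: Q* = 2908.56 - 0.1(2705.6) = 2638.

r* = 2705.6, Q* = 2638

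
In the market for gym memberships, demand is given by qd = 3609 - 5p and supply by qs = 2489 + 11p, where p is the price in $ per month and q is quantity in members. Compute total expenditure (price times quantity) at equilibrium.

At equilibrium qd = qs, so 3609 - 5p = 2489 + 11p; collecting terms, 1120 = 16p and p* = 70.
Substitute back: q* = 3609 - 5(70) = 3259.
Total expenditure = p* × q* = 70 × 3259 = 228130.

Total expenditure = 228130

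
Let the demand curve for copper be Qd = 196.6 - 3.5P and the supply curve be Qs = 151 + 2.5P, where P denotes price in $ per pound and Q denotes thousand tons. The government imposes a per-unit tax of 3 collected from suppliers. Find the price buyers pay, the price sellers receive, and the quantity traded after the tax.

P_b = 8.85, P_s = 5.85, Q = 165.625

The tax drives a wedge P_b - P_s = 3. Substituting P_s = P_b - 3 into supply: Qs = 143.5 + 2.5P_b.
Market clearing requires 196.6 - 3.5P_b = 143.5 + 2.5P_b; hence 53.1 = 6P_b and P_b = 8.85.
Then P_s = 8.85 - 3 = 5.85 and Q = 196.6 - 3.5(8.85) = 165.625.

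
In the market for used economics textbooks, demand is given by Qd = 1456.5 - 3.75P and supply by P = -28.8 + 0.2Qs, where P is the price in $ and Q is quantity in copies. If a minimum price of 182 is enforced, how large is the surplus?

Solving each curve for Q: Qs = 144 + 5P.
At P = 182: Qd = 774 and Qs = 1054.
Surplus = Qs - Qd = 1054 - 774 = 280.

Surplus = 280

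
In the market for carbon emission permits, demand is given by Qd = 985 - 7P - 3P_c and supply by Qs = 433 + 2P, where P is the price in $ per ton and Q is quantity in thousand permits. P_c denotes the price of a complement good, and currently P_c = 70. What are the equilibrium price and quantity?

P* = 38, Q* = 509

With P_c = 70, demand is Qd = 775 - 7P.
At equilibrium Qd = Qs, so 775 - 7P = 433 + 2P; collecting terms, 342 = 9P and P* = 38.
From the demand curve, Q* = 775 - 7(38) = 509.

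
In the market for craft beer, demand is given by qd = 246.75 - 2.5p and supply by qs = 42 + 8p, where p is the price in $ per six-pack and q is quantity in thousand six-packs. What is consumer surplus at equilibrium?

Set qd = qs: 246.75 - 2.5p = 42 + 8p, so 204.75 = 10.5p and p* = 19.5.
From the demand curve, q* = 246.75 - 2.5(19.5) = 198.
Demand choke price (qd = 0): p = 246.75/2.5 = 98.7. Consumer surplus = ½ × (98.7 - 19.5) × 198 = 7840.8.

Consumer surplus = 7840.8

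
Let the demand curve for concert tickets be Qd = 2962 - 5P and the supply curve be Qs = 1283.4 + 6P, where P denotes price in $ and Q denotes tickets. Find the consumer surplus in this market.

Consumer surplus = 483560.1

At equilibrium Qd = Qs, so 2962 - 5P = 1283.4 + 6P; collecting terms, 1678.6 = 11P and P* = 152.6.
Plugging P* into demand: Q* = 2962 - 5(152.6) = 2199.
Demand choke price (Qd = 0): P = 2962/5 = 592.4. Consumer surplus = ½ × (592.4 - 152.6) × 2199 = 483560.1.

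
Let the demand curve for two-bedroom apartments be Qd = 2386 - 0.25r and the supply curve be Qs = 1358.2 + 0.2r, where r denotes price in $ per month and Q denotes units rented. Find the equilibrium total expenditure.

Total expenditure = 4145460

Set Qd = Qs: 2386 - 0.25r = 1358.2 + 0.2r, so 1027.8 = 0.45r and r* = 2284.
Then Q* = 2386 - 0.25(2284) = 1815.
Total expenditure = r* × Q* = 2284 × 1815 = 4145460.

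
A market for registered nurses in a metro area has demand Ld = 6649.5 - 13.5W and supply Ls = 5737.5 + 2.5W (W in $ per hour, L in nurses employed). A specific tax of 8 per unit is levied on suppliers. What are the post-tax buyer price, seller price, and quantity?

W_b = 58.25, W_s = 50.25, L = 5863.125

Suppliers keep W_s = W_b - 8 per unit, so supply in terms of the buyer price is Ls = 5717.5 + 2.5W_b.
Set Ld = Ls: 6649.5 - 13.5W_b = 5717.5 + 2.5W_b, so 932 = 16W_b and W_b = 58.25.
So W_s = 50.25 and the quantity traded is L = 6649.5 - 13.5(58.25) = 5863.125.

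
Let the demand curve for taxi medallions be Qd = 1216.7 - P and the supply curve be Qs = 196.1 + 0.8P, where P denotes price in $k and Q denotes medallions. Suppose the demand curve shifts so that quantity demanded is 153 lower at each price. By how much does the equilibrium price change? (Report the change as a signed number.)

At equilibrium Qd = Qs, so 1216.7 - P = 196.1 + 0.8P; collecting terms, 1020.6 = 1.8P and P* = 567.
Substitute back: Q* = 1216.7 - 567 = 649.7.
After the shift, demand is Qd = 1063.7 - P.
The new intersection has 867.6 = 1.8P, i.e. P = 482, Q = 581.7.
ΔP = 482 - 567 = -85.

ΔP = -85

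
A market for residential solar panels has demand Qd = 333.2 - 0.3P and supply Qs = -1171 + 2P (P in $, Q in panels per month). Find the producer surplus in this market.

Producer surplus = 4692.25

At equilibrium Qd = Qs, so 333.2 - 0.3P = -1171 + 2P; collecting terms, 1504.2 = 2.3P and P* = 654.
Substitute back: Q* = 333.2 - 0.3(654) = 137.
Supply choke price (Qs = 0): P = 585.5. Producer surplus = ½ × (654 - 585.5) × 137 = 4692.25.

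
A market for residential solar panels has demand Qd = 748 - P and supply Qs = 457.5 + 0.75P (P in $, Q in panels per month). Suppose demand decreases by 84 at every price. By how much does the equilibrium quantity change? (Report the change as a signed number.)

The market clears where 748 - P = 457.5 + 0.75P. Rearranging, 1.75P = 290.5, hence P* = 166.
Plugging P* into demand: Q* = 748 - 166 = 582.
After the shift, demand is Qd = 664 - P.
Re-solving, 1.75P = 206.5 gives P = 118 and Q = 546.
ΔQ = 546 - 582 = -36.

ΔQ = -36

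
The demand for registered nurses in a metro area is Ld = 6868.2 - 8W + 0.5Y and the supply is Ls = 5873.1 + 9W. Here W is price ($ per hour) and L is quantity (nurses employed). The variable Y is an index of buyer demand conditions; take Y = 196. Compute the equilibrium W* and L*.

W* = 64.3, L* = 6451.8

With Y = 196, demand is Ld = 6966.2 - 8W.
Equating demand and supply, 6966.2 - 8W = 5873.1 + 9W gives 17W = 1093.1, so W* = 64.3.
Then L* = 6966.2 - 8(64.3) = 6451.8.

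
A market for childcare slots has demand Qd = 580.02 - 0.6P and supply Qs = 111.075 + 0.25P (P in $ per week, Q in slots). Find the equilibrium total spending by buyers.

Set Qd = Qs: 580.02 - 0.6P = 111.075 + 0.25P, so 468.945 = 0.85P and P* = 551.7.
Substitute back: Q* = 580.02 - 0.6(551.7) = 249.
Total spending by buyers = P* × Q* = 551.7 × 249 = 137373.3.

Total spending by buyers = 137373.3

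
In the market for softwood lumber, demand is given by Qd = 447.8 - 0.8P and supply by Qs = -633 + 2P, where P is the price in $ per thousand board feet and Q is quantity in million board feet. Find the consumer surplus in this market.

Consumer surplus = 12075.625

Set Qd = Qs: 447.8 - 0.8P = -633 + 2P, so 1080.8 = 2.8P and P* = 386.
Plugging P* into demand: Q* = 447.8 - 0.8(386) = 139.
Demand choke price (Qd = 0): P = 447.8/0.8 = 559.75. Consumer surplus = ½ × (559.75 - 386) × 139 = 12075.625.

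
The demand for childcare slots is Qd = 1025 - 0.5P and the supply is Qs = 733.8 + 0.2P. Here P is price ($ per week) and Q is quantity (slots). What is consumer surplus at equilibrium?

Consumer surplus = 667489

Equating demand and supply, 1025 - 0.5P = 733.8 + 0.2P gives 0.7P = 291.2, so P* = 416.
Substitute back: Q* = 1025 - 0.5(416) = 817.
Demand choke price (Qd = 0): P = 1025/0.5 = 2050. Consumer surplus = ½ × (2050 - 416) × 817 = 667489.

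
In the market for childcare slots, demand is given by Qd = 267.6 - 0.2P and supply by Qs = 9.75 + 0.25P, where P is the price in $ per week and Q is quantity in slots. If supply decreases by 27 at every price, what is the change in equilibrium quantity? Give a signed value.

The market clears where 267.6 - 0.2P = 9.75 + 0.25P. Rearranging, 0.45P = 257.85, hence P* = 573.
Then Q* = 267.6 - 0.2(573) = 153.
After the shift, supply is Qs = -17.25 + 0.25P.
Re-solving, 0.45P = 284.85 gives P = 633 and Q = 141.
ΔQ = 141 - 153 = -12.

ΔQ = -12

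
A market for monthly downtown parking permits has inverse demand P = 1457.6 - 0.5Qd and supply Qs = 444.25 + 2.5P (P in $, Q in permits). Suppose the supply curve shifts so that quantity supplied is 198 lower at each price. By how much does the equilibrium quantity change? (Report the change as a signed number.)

ΔQ = -88

In direct form, Qd = 2915.2 - 2P.
Equating demand and supply, 2915.2 - 2P = 444.25 + 2.5P gives 4.5P = 2470.95, so P* = 549.1.
From the demand curve, Q* = 2915.2 - 2(549.1) = 1817.
After the shift, supply is Qs = 246.25 + 2.5P.
Re-solving, 4.5P = 2668.95 gives P = 593.1 and Q = 1729.
ΔQ = 1729 - 1817 = -88.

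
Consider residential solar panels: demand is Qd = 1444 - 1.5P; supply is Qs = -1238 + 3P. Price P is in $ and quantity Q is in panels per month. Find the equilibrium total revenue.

Equating demand and supply, 1444 - 1.5P = -1238 + 3P gives 4.5P = 2682, so P* = 596.
Substitute back: Q* = 1444 - 1.5(596) = 550.
Total revenue = P* × Q* = 596 × 550 = 327800.

Total revenue = 327800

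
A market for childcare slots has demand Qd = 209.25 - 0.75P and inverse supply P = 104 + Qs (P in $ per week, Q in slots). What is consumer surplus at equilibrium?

Consumer surplus = 3750

Rewriting in direct form: Qs = -104 + P.
The market clears where 209.25 - 0.75P = -104 + P. Rearranging, 1.75P = 313.25, hence P* = 179.
Then Q* = 209.25 - 0.75(179) = 75.
Demand choke price (Qd = 0): P = 209.25/0.75 = 279. Consumer surplus = ½ × (279 - 179) × 75 = 3750.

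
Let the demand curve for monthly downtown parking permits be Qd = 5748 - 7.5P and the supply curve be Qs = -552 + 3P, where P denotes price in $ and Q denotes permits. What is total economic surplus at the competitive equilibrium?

Total surplus = 363417.6

Equating demand and supply, 5748 - 7.5P = -552 + 3P gives 10.5P = 6300, so P* = 600.
Then Q* = 5748 - 7.5(600) = 1248.
Demand choke price = 766.4; supply choke price = 184. CS = ½(766.4 - 600)(1248) = 103833.6; PS = ½(600 - 184)(1248) = 259584. Total surplus = 363417.6.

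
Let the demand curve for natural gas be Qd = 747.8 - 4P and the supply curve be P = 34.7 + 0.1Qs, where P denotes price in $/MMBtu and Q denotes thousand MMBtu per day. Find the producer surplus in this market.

Solving each curve for Q: Qs = -347 + 10P.
The market clears where 747.8 - 4P = -347 + 10P. Rearranging, 14P = 1094.8, hence P* = 78.2.
Then Q* = 747.8 - 4(78.2) = 435.
Supply choke price (Qs = 0): P = 34.7. Producer surplus = ½ × (78.2 - 34.7) × 435 = 9461.25.

Producer surplus = 9461.25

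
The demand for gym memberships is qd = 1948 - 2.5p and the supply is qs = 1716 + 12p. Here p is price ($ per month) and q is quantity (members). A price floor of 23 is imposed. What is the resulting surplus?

At p = 23: qd = 1890.5 and qs = 1992.
Surplus = qs - qd = 1992 - 1890.5 = 101.5.

Surplus = 101.5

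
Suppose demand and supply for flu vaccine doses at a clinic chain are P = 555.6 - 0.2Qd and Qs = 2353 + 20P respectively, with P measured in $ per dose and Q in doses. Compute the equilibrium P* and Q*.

In direct form, Qd = 2778 - 5P.
Set Qd = Qs: 2778 - 5P = 2353 + 20P, so 425 = 25P and P* = 17.
From the demand curve, Q* = 2778 - 5(17) = 2693.

P* = 17, Q* = 2693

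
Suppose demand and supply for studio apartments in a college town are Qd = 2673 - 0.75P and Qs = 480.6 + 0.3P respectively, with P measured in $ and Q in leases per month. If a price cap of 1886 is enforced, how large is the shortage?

With P fixed at 1886, quantity demanded is 1258.5 and quantity supplied is 1046.4.
Shortage = Qd - Qs = 1258.5 - 1046.4 = 212.1.

Shortage = 212.1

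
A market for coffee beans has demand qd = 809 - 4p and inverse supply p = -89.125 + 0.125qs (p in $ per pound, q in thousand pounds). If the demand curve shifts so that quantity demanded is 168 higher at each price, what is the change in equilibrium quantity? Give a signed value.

In direct form, qs = 713 + 8p.
Set qd = qs: 809 - 4p = 713 + 8p, so 96 = 12p and p* = 8.
Substitute back: q* = 809 - 4(8) = 777.
After the shift, demand is qd = 977 - 4p.
New equilibrium: 264 = 12p, so p = 22 and q = 889.
Δq = 889 - 777 = 112.

Δq = 112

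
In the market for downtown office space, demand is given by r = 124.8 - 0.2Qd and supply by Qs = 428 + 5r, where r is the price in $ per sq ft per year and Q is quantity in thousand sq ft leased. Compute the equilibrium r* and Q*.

Inverting to quantity form: Qd = 624 - 5r.
Set Qd = Qs: 624 - 5r = 428 + 5r, so 196 = 10r and r* = 19.6.
Substitute back: Q* = 624 - 5(19.6) = 526.

r* = 19.6, Q* = 526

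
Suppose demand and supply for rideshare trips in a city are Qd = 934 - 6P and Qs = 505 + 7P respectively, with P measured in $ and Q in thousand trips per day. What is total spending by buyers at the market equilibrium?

Set Qd = Qs: 934 - 6P = 505 + 7P, so 429 = 13P and P* = 33.
Plugging P* into demand: Q* = 934 - 6(33) = 736.
Total spending by buyers = P* × Q* = 33 × 736 = 24288.

Total spending by buyers = 24288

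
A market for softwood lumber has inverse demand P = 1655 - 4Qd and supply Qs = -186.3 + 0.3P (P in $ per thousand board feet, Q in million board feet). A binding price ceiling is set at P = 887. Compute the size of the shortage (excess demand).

Shortage = 112.2

Solving each curve for Q: Qd = 413.75 - 0.25P.
At P = 887: Qd = 192 and Qs = 79.8.
Shortage = Qd - Qs = 192 - 79.8 = 112.2.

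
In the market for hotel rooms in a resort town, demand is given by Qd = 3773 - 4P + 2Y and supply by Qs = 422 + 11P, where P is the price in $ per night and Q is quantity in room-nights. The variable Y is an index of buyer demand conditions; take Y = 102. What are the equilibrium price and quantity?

P* = 237, Q* = 3029

With Y = 102, demand is Qd = 3977 - 4P.
At equilibrium Qd = Qs, so 3977 - 4P = 422 + 11P; collecting terms, 3555 = 15P and P* = 237.
Plugging P* into demand: Q* = 3977 - 4(237) = 3029.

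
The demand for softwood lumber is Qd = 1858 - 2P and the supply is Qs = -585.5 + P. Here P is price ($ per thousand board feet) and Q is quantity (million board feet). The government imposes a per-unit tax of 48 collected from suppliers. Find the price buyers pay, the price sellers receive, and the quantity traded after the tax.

P_b = 830.5, P_s = 782.5, Q = 197

The tax drives a wedge P_b - P_s = 48. Substituting P_s = P_b - 48 into supply: Qs = -633.5 + P_b.
Set Qd = Qs: 1858 - 2P_b = -633.5 + P_b, so 2491.5 = 3P_b and P_b = 830.5.
So P_s = 782.5 and the quantity traded is Q = 1858 - 2(830.5) = 197.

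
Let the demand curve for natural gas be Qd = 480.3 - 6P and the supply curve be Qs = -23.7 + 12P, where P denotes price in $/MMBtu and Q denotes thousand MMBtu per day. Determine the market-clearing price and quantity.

At equilibrium Qd = Qs, so 480.3 - 6P = -23.7 + 12P; collecting terms, 504 = 18P and P* = 28.
Then Q* = 480.3 - 6(28) = 312.3.

P* = 28, Q* = 312.3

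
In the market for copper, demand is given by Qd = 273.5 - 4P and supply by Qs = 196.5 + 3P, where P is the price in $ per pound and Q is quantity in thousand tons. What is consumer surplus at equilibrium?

Consumer surplus = 6583.78125

The market clears where 273.5 - 4P = 196.5 + 3P. Rearranging, 7P = 77, hence P* = 11.
Plugging P* into demand: Q* = 273.5 - 4(11) = 229.5.
Demand choke price (Qd = 0): P = 273.5/4 = 68.375. Consumer surplus = ½ × (68.375 - 11) × 229.5 = 6583.78125.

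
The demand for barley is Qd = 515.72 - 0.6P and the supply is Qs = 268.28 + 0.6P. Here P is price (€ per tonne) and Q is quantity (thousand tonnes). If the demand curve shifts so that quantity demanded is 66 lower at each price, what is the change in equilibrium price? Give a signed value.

ΔP = -55

At equilibrium Qd = Qs, so 515.72 - 0.6P = 268.28 + 0.6P; collecting terms, 247.44 = 1.2P and P* = 206.2.
Plugging P* into demand: Q* = 515.72 - 0.6(206.2) = 392.
After the shift, demand is Qd = 449.72 - 0.6P.
Re-solving, 1.2P = 181.44 gives P = 151.2 and Q = 359.
ΔP = 151.2 - 206.2 = -55.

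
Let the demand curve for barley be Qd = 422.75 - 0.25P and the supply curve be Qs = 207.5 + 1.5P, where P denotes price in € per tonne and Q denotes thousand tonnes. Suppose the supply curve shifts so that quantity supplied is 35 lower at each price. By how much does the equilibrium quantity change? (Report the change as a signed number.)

At equilibrium Qd = Qs, so 422.75 - 0.25P = 207.5 + 1.5P; collecting terms, 215.25 = 1.75P and P* = 123.
From the demand curve, Q* = 422.75 - 0.25(123) = 392.
After the shift, supply is Qs = 172.5 + 1.5P.
New equilibrium: 250.25 = 1.75P, so P = 143 and Q = 387.
ΔQ = 387 - 392 = -5.

ΔQ = -5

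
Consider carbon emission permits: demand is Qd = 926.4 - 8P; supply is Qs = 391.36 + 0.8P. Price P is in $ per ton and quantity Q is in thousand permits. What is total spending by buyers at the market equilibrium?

The market clears where 926.4 - 8P = 391.36 + 0.8P. Rearranging, 8.8P = 535.04, hence P* = 60.8.
From the demand curve, Q* = 926.4 - 8(60.8) = 440.
Total spending by buyers = P* × Q* = 60.8 × 440 = 26752.

Total spending by buyers = 26752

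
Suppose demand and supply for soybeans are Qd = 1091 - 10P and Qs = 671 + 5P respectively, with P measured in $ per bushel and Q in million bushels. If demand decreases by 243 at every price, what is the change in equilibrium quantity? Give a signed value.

ΔQ = -81

Set Qd = Qs: 1091 - 10P = 671 + 5P, so 420 = 15P and P* = 28.
Plugging P* into demand: Q* = 1091 - 10(28) = 811.
After the shift, demand is Qd = 848 - 10P.
New equilibrium: 177 = 15P, so P = 11.8 and Q = 730.
ΔQ = 730 - 811 = -81.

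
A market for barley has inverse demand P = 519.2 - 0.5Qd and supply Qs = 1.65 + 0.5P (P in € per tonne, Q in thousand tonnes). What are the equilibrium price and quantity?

P* = 414.7, Q* = 209

Solving each curve for Q: Qd = 1038.4 - 2P.
The market clears where 1038.4 - 2P = 1.65 + 0.5P. Rearranging, 2.5P = 1036.75, hence P* = 414.7.
Then Q* = 1038.4 - 2(414.7) = 209.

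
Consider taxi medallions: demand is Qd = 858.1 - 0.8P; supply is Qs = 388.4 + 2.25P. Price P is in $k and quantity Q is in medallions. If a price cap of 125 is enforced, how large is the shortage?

Shortage = 88.45

Evaluating both curves at the ceiling price 125 gives Qd = 758.1, Qs = 669.65.
Shortage = Qd - Qs = 758.1 - 669.65 = 88.45.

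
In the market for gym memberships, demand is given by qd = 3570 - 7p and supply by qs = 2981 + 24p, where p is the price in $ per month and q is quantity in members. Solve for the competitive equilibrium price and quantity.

p* = 19, q* = 3437

The market clears where 3570 - 7p = 2981 + 24p. Rearranging, 31p = 589, hence p* = 19.
From the demand curve, q* = 3570 - 7(19) = 3437.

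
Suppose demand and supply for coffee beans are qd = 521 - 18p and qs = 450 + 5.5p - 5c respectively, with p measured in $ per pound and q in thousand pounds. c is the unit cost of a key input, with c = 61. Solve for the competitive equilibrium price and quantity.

p* = 16, q* = 233

With c = 61, supply is qs = 145 + 5.5p.
Set qd = qs: 521 - 18p = 145 + 5.5p, so 376 = 23.5p and p* = 16.
From the demand curve, q* = 521 - 18(16) = 233.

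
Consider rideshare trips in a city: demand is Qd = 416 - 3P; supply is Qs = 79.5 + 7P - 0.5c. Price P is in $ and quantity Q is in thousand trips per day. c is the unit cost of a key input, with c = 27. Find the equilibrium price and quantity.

With c = 27, supply is Qs = 66 + 7P.
Set Qd = Qs: 416 - 3P = 66 + 7P, so 350 = 10P and P* = 35.
Substitute back: Q* = 416 - 3(35) = 311.

P* = 35, Q* = 311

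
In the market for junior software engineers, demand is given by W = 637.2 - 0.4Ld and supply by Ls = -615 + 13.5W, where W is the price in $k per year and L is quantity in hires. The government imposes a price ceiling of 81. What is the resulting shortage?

Shortage = 912

Solving each curve for L: Ld = 1593 - 2.5W.
At W = 81: Ld = 1390.5 and Ls = 478.5.
Shortage = Ld - Ls = 1390.5 - 478.5 = 912.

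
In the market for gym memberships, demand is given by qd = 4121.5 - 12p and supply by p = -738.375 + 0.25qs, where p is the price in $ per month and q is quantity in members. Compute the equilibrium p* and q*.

p* = 73, q* = 3245.5

In direct form, qs = 2953.5 + 4p.
Set qd = qs: 4121.5 - 12p = 2953.5 + 4p, so 1168 = 16p and p* = 73.
Substitute back: q* = 4121.5 - 12(73) = 3245.5.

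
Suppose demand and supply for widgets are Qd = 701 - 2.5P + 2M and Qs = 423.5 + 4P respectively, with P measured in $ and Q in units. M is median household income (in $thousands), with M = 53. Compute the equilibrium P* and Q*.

With M = 53, demand is Qd = 807 - 2.5P.
At equilibrium Qd = Qs, so 807 - 2.5P = 423.5 + 4P; collecting terms, 383.5 = 6.5P and P* = 59.
From the demand curve, Q* = 807 - 2.5(59) = 659.5.

P* = 59, Q* = 659.5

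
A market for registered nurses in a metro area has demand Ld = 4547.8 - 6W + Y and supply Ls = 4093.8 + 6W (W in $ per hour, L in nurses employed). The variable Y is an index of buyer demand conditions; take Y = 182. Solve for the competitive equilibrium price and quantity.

With Y = 182, demand is Ld = 4729.8 - 6W.
Set Ld = Ls: 4729.8 - 6W = 4093.8 + 6W, so 636 = 12W and W* = 53.
Substitute back: L* = 4729.8 - 6(53) = 4411.8.

W* = 53, L* = 4411.8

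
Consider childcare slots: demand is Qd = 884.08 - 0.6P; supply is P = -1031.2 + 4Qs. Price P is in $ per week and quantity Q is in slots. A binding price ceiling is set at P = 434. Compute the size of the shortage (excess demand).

Rewriting in direct form: Qs = 257.8 + 0.25P.
At P = 434: Qd = 623.68 and Qs = 366.3.
Shortage = Qd - Qs = 623.68 - 366.3 = 257.38.

Shortage = 257.38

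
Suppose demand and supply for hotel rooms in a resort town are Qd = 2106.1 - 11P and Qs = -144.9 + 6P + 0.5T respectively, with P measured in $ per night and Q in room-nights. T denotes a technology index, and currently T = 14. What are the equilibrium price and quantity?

With T = 14, supply is Qs = -137.9 + 6P.
The market clears where 2106.1 - 11P = -137.9 + 6P. Rearranging, 17P = 2244, hence P* = 132.
From the demand curve, Q* = 2106.1 - 11(132) = 654.1.

P* = 132, Q* = 654.1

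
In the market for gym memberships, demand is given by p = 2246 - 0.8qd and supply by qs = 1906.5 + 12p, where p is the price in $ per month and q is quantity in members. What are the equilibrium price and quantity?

p* = 68, q* = 2722.5

In direct form, qd = 2807.5 - 1.25p.
The market clears where 2807.5 - 1.25p = 1906.5 + 12p. Rearranging, 13.25p = 901, hence p* = 68.
Substitute back: q* = 2807.5 - 1.25(68) = 2722.5.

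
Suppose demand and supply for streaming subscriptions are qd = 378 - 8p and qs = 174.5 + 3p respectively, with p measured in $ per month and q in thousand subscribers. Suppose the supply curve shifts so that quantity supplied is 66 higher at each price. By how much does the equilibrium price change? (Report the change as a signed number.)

Set qd = qs: 378 - 8p = 174.5 + 3p, so 203.5 = 11p and p* = 18.5.
Then q* = 378 - 8(18.5) = 230.
After the shift, supply is qs = 240.5 + 3p.
The new intersection has 137.5 = 11p, i.e. p = 12.5, q = 278.
Δp = 12.5 - 18.5 = -6.

Δp = -6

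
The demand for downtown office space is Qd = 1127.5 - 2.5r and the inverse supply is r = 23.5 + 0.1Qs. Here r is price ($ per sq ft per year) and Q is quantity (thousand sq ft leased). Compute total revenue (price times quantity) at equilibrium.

Total revenue = 93195

In direct form, Qs = -235 + 10r.
At equilibrium Qd = Qs, so 1127.5 - 2.5r = -235 + 10r; collecting terms, 1362.5 = 12.5r and r* = 109.
Plugging r* into demand: Q* = 1127.5 - 2.5(109) = 855.
Total revenue = r* × Q* = 109 × 855 = 93195.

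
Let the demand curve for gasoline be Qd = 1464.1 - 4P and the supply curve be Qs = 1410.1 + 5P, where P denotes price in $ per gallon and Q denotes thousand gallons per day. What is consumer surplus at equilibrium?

Consumer surplus = 259236.00125

Equating demand and supply, 1464.1 - 4P = 1410.1 + 5P gives 9P = 54, so P* = 6.
Substitute back: Q* = 1464.1 - 4(6) = 1440.1.
Demand choke price (Qd = 0): P = 1464.1/4 = 366.025. Consumer surplus = ½ × (366.025 - 6) × 1440.1 = 259236.00125.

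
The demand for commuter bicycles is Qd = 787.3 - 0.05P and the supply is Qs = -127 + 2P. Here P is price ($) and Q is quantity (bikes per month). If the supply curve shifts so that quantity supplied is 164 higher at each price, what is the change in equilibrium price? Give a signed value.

ΔP = -80

Set Qd = Qs: 787.3 - 0.05P = -127 + 2P, so 914.3 = 2.05P and P* = 446.
From the demand curve, Q* = 787.3 - 0.05(446) = 765.
After the shift, supply is Qs = 37 + 2P.
Re-solving, 2.05P = 750.3 gives P = 366 and Q = 769.
ΔP = 366 - 446 = -80.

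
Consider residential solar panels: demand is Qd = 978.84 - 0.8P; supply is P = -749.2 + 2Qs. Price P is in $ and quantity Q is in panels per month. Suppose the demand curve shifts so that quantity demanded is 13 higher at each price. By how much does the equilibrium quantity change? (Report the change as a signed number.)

ΔQ = 5

Rewriting in direct form: Qs = 374.6 + 0.5P.
Equating demand and supply, 978.84 - 0.8P = 374.6 + 0.5P gives 1.3P = 604.24, so P* = 464.8.
From the demand curve, Q* = 978.84 - 0.8(464.8) = 607.
After the shift, demand is Qd = 991.84 - 0.8P.
New equilibrium: 617.24 = 1.3P, so P = 474.8 and Q = 612.
ΔQ = 612 - 607 = 5.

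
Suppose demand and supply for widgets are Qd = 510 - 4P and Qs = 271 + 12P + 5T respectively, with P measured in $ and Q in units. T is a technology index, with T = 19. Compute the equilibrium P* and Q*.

P* = 9, Q* = 474

With T = 19, supply is Qs = 366 + 12P.
Set Qd = Qs: 510 - 4P = 366 + 12P, so 144 = 16P and P* = 9.
From the demand curve, Q* = 510 - 4(9) = 474.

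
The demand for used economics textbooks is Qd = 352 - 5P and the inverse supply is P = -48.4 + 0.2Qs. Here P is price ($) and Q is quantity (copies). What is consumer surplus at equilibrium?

Consumer surplus = 8820.9

Rewriting in direct form: Qs = 242 + 5P.
Equating demand and supply, 352 - 5P = 242 + 5P gives 10P = 110, so P* = 11.
Substitute back: Q* = 352 - 5(11) = 297.
Demand choke price (Qd = 0): P = 352/5 = 70.4. Consumer surplus = ½ × (70.4 - 11) × 297 = 8820.9.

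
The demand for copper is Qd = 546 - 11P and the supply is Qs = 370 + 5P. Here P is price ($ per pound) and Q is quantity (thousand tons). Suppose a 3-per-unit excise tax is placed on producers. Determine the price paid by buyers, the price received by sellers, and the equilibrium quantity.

P_b = 11.9375, P_s = 8.9375, Q = 414.6875

Producers keep P_s = P_b - 3 per unit, so supply in terms of the buyer price is Qs = 355 + 5P_b.
Set Qd = Qs: 546 - 11P_b = 355 + 5P_b, so 191 = 16P_b and P_b = 11.9375.
So P_s = 8.9375 and the quantity traded is Q = 546 - 11(11.9375) = 414.6875.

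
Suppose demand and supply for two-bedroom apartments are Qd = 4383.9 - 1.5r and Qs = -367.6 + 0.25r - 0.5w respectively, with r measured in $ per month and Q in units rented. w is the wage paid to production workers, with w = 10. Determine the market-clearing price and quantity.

With w = 10, supply is Qs = -372.6 + 0.25r.
The market clears where 4383.9 - 1.5r = -372.6 + 0.25r. Rearranging, 1.75r = 4756.5, hence r* = 2718.
Plugging r* into demand: Q* = 4383.9 - 1.5(2718) = 306.9.

r* = 2718, Q* = 306.9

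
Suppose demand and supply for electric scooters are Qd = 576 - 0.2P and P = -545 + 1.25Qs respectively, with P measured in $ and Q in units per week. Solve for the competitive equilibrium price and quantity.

Inverting to quantity form: Qs = 436 + 0.8P.
At equilibrium Qd = Qs, so 576 - 0.2P = 436 + 0.8P; collecting terms, 140 = P and P* = 140.
Plugging P* into demand: Q* = 576 - 0.2(140) = 548.

P* = 140, Q* = 548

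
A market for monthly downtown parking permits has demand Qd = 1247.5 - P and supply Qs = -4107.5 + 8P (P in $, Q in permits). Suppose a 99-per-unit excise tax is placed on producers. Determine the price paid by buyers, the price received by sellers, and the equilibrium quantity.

P_b = 683, P_s = 584, Q = 564.5

The tax drives a wedge P_b - P_s = 99. Substituting P_s = P_b - 99 into supply: Qs = -4899.5 + 8P_b.
Set Qd = Qs: 1247.5 - P_b = -4899.5 + 8P_b, so 6147 = 9P_b and P_b = 683.
So P_s = 584 and the quantity traded is Q = 1247.5 - 683 = 564.5.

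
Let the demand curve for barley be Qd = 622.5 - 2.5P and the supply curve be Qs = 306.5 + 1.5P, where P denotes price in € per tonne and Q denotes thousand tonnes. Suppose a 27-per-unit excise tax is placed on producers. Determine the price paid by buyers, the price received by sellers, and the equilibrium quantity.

P_b = 89.125, P_s = 62.125, Q = 399.6875

With a tax of 27 on producers, they supply based on the net price P_s = P_b - 27, so Qs = 266 + 1.5P_b.
Market clearing requires 622.5 - 2.5P_b = 266 + 1.5P_b; hence 356.5 = 4P_b and P_b = 89.125.
Then P_s = 89.125 - 27 = 62.125 and Q = 622.5 - 2.5(89.125) = 399.6875.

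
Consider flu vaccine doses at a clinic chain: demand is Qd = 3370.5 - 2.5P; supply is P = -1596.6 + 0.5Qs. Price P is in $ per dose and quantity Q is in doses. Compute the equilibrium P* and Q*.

P* = 39.4, Q* = 3272

In direct form, Qs = 3193.2 + 2P.
The market clears where 3370.5 - 2.5P = 3193.2 + 2P. Rearranging, 4.5P = 177.3, hence P* = 39.4.
From the demand curve, Q* = 3370.5 - 2.5(39.4) = 3272.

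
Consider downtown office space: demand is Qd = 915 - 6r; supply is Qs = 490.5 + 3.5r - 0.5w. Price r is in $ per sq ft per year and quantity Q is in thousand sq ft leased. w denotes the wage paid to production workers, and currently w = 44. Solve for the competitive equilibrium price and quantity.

r* = 47, Q* = 633

With w = 44, supply is Qs = 468.5 + 3.5r.
Set Qd = Qs: 915 - 6r = 468.5 + 3.5r, so 446.5 = 9.5r and r* = 47.
Then Q* = 915 - 6(47) = 633.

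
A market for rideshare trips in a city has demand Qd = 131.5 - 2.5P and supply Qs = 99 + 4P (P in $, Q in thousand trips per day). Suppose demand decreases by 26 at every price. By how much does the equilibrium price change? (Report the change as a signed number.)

Set Qd = Qs: 131.5 - 2.5P = 99 + 4P, so 32.5 = 6.5P and P* = 5.
Plugging P* into demand: Q* = 131.5 - 2.5(5) = 119.
After the shift, demand is Qd = 105.5 - 2.5P.
The new intersection has 6.5 = 6.5P, i.e. P = 1, Q = 103.
ΔP = 1 - 5 = -4.

ΔP = -4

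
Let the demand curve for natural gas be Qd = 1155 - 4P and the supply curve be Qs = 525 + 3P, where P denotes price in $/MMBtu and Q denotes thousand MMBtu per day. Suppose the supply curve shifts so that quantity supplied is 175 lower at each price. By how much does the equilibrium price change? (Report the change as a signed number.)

Set Qd = Qs: 1155 - 4P = 525 + 3P, so 630 = 7P and P* = 90.
Plugging P* into demand: Q* = 1155 - 4(90) = 795.
After the shift, supply is Qs = 350 + 3P.
The new intersection has 805 = 7P, i.e. P = 115, Q = 695.
ΔP = 115 - 90 = 25.

ΔP = 25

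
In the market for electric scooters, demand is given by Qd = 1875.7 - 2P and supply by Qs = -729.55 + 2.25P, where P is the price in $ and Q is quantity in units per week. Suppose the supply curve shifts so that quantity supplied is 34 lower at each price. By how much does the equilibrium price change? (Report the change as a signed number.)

At equilibrium Qd = Qs, so 1875.7 - 2P = -729.55 + 2.25P; collecting terms, 2605.25 = 4.25P and P* = 613.
Plugging P* into demand: Q* = 1875.7 - 2(613) = 649.7.
After the shift, supply is Qs = -763.55 + 2.25P.
The new intersection has 2639.25 = 4.25P, i.e. P = 621, Q = 633.7.
ΔP = 621 - 613 = 8.

ΔP = 8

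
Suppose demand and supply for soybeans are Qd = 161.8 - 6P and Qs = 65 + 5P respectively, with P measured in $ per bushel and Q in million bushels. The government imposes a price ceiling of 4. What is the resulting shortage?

Shortage = 52.8

At P = 4: Qd = 137.8 and Qs = 85.
Shortage = Qd - Qs = 137.8 - 85 = 52.8.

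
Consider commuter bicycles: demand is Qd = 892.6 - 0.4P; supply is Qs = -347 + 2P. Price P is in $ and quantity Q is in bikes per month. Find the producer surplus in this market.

At equilibrium Qd = Qs, so 892.6 - 0.4P = -347 + 2P; collecting terms, 1239.6 = 2.4P and P* = 516.5.
Substitute back: Q* = 892.6 - 0.4(516.5) = 686.
Supply choke price (Qs = 0): P = 173.5. Producer surplus = ½ × (516.5 - 173.5) × 686 = 117649.

Producer surplus = 117649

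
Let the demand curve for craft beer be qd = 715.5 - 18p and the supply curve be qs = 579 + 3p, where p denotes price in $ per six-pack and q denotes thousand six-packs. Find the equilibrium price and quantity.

The market clears where 715.5 - 18p = 579 + 3p. Rearranging, 21p = 136.5, hence p* = 6.5.
From the demand curve, q* = 715.5 - 18(6.5) = 598.5.

p* = 6.5, q* = 598.5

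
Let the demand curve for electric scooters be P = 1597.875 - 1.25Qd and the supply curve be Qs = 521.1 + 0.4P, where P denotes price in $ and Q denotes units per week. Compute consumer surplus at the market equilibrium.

Solving each curve for Q: Qd = 1278.3 - 0.8P.
The market clears where 1278.3 - 0.8P = 521.1 + 0.4P. Rearranging, 1.2P = 757.2, hence P* = 631.
Plugging P* into demand: Q* = 1278.3 - 0.8(631) = 773.5.
Demand choke price (Qd = 0): P = 1278.3/0.8 = 1597.875. Consumer surplus = ½ × (1597.875 - 631) × 773.5 = 373938.90625.

Consumer surplus = 373938.90625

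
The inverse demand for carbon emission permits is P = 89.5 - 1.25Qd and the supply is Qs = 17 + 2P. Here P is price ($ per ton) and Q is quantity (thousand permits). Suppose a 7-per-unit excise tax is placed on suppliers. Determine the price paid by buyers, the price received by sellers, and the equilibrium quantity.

P_b = 24.5, P_s = 17.5, Q = 52

Rewriting in direct form: Qd = 71.6 - 0.8P.
With a tax of 7 on suppliers, they supply based on the net price P_s = P_b - 7, so Qs = 3 + 2P_b.
Equate demand and the shifted supply: 71.6 - 0.8P_b = 3 + 2P_b, giving 2.8P_b = 68.6, so P_b = 24.5.
So P_s = 17.5 and the quantity traded is Q = 71.6 - 0.8(24.5) = 52.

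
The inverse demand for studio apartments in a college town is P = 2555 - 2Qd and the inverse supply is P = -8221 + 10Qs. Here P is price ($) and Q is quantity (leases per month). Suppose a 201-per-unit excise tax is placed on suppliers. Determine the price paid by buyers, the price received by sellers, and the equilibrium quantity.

P_b = 792.5, P_s = 591.5, Q = 881.25

In direct form, Qd = 1277.5 - 0.5P and Qs = 822.1 + 0.1P.
Suppliers keep P_s = P_b - 201 per unit, so supply in terms of the buyer price is Qs = 802 + 0.1P_b.
Equate demand and the shifted supply: 1277.5 - 0.5P_b = 802 + 0.1P_b, giving 0.6P_b = 475.5, so P_b = 792.5.
So P_s = 591.5 and the quantity traded is Q = 1277.5 - 0.5(792.5) = 881.25.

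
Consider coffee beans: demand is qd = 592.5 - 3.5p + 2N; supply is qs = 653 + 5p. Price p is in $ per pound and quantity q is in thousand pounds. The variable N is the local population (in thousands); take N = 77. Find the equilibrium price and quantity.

p* = 11, q* = 708

With N = 77, demand is qd = 746.5 - 3.5p.
Equating demand and supply, 746.5 - 3.5p = 653 + 5p gives 8.5p = 93.5, so p* = 11.
From the demand curve, q* = 746.5 - 3.5(11) = 708.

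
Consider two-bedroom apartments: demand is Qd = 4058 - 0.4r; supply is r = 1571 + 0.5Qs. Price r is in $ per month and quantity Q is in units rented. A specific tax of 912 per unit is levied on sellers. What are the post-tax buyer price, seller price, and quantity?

Rewriting in direct form: Qs = -3142 + 2r.
The tax drives a wedge r_b - r_s = 912. Substituting r_s = r_b - 912 into supply: Qs = -4966 + 2r_b.
Equate demand and the shifted supply: 4058 - 0.4r_b = -4966 + 2r_b, giving 2.4r_b = 9024, so r_b = 3760.
Then r_s = 3760 - 912 = 2848 and Q = 4058 - 0.4(3760) = 2554.

r_b = 3760, r_s = 2848, Q = 2554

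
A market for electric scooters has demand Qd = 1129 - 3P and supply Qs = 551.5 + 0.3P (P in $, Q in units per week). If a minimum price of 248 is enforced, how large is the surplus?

Surplus = 240.9

At P = 248: Qd = 385 and Qs = 625.9.
Surplus = Qs - Qd = 625.9 - 385 = 240.9.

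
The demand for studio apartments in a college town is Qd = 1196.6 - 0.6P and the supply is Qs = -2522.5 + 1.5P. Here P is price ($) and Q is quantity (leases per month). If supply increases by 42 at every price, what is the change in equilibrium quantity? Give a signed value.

ΔQ = 12

The market clears where 1196.6 - 0.6P = -2522.5 + 1.5P. Rearranging, 2.1P = 3719.1, hence P* = 1771.
Plugging P* into demand: Q* = 1196.6 - 0.6(1771) = 134.
After the shift, supply is Qs = -2480.5 + 1.5P.
Re-solving, 2.1P = 3677.1 gives P = 1751 and Q = 146.
ΔQ = 146 - 134 = 12.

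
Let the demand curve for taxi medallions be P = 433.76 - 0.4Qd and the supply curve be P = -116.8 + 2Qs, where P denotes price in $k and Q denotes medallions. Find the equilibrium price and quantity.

P* = 342, Q* = 229.4

Solving each curve for Q: Qd = 1084.4 - 2.5P and Qs = 58.4 + 0.5P.
Equating demand and supply, 1084.4 - 2.5P = 58.4 + 0.5P gives 3P = 1026, so P* = 342.
Substitute back: Q* = 1084.4 - 2.5(342) = 229.4.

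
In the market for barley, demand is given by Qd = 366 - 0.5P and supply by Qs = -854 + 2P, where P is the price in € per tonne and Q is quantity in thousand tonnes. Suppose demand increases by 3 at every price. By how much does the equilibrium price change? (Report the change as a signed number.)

ΔP = 1.2

The market clears where 366 - 0.5P = -854 + 2P. Rearranging, 2.5P = 1220, hence P* = 488.
Substitute back: Q* = 366 - 0.5(488) = 122.
After the shift, demand is Qd = 369 - 0.5P.
The new intersection has 1223 = 2.5P, i.e. P = 489.2, Q = 124.4.
ΔP = 489.2 - 488 = 1.2.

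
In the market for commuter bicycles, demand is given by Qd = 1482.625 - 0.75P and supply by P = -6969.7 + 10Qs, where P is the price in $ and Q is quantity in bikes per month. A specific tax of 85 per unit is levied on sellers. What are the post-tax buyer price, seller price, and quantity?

P_b = 934.3, P_s = 849.3, Q = 781.9

Solving each curve for Q: Qs = 696.97 + 0.1P.
Sellers keep P_s = P_b - 85 per unit, so supply in terms of the buyer price is Qs = 688.47 + 0.1P_b.
Equate demand and the shifted supply: 1482.625 - 0.75P_b = 688.47 + 0.1P_b, giving 0.85P_b = 794.155, so P_b = 934.3.
So P_s = 849.3 and the quantity traded is Q = 1482.625 - 0.75(934.3) = 781.9.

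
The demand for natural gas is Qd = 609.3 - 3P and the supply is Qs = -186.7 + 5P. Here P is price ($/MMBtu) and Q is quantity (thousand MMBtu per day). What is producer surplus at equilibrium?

Producer surplus = 9659.664

Equating demand and supply, 609.3 - 3P = -186.7 + 5P gives 8P = 796, so P* = 99.5.
Substitute back: Q* = 609.3 - 3(99.5) = 310.8.
Supply choke price (Qs = 0): P = 37.34. Producer surplus = ½ × (99.5 - 37.34) × 310.8 = 9659.664.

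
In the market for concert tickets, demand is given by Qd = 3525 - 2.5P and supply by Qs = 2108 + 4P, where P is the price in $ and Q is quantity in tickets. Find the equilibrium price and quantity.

Set Qd = Qs: 3525 - 2.5P = 2108 + 4P, so 1417 = 6.5P and P* = 218.
Plugging P* into demand: Q* = 3525 - 2.5(218) = 2980.

P* = 218, Q* = 2980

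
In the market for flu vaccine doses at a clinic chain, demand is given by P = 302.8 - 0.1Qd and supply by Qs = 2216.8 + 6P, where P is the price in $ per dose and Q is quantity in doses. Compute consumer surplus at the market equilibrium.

Consumer surplus = 317772.05

Inverting to quantity form: Qd = 3028 - 10P.
The market clears where 3028 - 10P = 2216.8 + 6P. Rearranging, 16P = 811.2, hence P* = 50.7.
From the demand curve, Q* = 3028 - 10(50.7) = 2521.
Demand choke price (Qd = 0): P = 3028/10 = 302.8. Consumer surplus = ½ × (302.8 - 50.7) × 2521 = 317772.05.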